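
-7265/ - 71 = 102 +23/71 = 102.32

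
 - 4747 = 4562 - 9309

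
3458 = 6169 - 2711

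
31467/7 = 31467/7 = 4495.29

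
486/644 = 243/322 = 0.75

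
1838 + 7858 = 9696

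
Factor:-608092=-2^2*67^1*2269^1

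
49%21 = 7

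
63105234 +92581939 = 155687173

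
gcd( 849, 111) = 3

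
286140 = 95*3012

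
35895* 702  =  25198290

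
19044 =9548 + 9496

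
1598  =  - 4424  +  6022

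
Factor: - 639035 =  - 5^1*127807^1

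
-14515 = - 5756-8759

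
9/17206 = 9/17206 = 0.00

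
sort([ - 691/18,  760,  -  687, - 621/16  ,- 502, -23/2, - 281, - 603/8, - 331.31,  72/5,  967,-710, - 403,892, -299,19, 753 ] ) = [ - 710, - 687, - 502, - 403, - 331.31,- 299, - 281,  -  603/8, - 621/16, - 691/18 , - 23/2,72/5 , 19,753,760, 892 , 967 ]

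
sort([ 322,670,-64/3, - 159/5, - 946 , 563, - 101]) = [ - 946,  -  101, - 159/5, - 64/3, 322, 563,670]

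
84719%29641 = 25437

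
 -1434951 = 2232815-3667766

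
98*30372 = 2976456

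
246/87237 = 82/29079 = 0.00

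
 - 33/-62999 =33/62999 = 0.00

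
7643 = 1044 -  - 6599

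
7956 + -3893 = 4063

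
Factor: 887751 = 3^2*98639^1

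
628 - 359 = 269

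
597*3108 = 1855476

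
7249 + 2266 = 9515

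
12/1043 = 12/1043  =  0.01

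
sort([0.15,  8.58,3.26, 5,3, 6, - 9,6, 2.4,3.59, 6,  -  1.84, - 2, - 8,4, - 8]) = [ - 9, -8, - 8,- 2 , - 1.84,0.15 , 2.4,  3, 3.26, 3.59,4, 5, 6,6, 6,8.58 ]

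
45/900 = 1/20 = 0.05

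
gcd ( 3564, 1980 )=396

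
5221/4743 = 5221/4743 = 1.10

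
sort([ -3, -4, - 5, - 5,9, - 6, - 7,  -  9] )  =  [- 9 , -7, - 6, - 5, - 5, - 4, - 3, 9 ] 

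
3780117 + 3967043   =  7747160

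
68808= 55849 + 12959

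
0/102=0=0.00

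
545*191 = 104095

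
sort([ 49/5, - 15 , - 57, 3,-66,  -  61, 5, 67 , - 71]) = [ - 71, - 66, - 61, - 57, - 15,3,  5, 49/5, 67]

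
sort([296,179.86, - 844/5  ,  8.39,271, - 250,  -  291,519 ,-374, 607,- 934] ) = [ - 934, - 374, - 291, - 250,-844/5, 8.39, 179.86, 271,296,519, 607 ]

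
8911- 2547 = 6364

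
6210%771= 42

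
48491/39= 48491/39 = 1243.36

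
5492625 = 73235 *75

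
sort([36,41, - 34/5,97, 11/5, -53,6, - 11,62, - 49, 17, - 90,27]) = [ - 90, -53, - 49, - 11, - 34/5 , 11/5 , 6, 17 , 27,36, 41 , 62, 97 ]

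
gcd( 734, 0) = 734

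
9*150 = 1350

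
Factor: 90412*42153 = 2^2*3^1*7^1*3229^1*14051^1= 3811137036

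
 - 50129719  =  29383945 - 79513664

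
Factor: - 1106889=-3^1* 7^1*52709^1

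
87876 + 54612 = 142488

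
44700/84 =532  +  1/7 = 532.14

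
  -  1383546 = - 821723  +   - 561823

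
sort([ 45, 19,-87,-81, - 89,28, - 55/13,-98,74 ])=[ - 98,-89, - 87, -81, - 55/13, 19,28, 45, 74]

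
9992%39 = 8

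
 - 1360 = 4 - 1364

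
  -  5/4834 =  - 5/4834 = - 0.00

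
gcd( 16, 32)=16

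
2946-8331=-5385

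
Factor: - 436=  - 2^2*109^1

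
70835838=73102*969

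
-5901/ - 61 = 5901/61= 96.74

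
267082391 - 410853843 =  - 143771452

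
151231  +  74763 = 225994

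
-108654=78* ( - 1393 )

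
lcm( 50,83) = 4150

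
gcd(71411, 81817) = 1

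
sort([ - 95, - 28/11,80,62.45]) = [ - 95, - 28/11,62.45,80 ] 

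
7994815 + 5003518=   12998333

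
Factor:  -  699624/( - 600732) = 2^1 * 3^1*11^(- 1 )*  37^ ( - 1 ) * 79^1 = 474/407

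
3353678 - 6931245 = - 3577567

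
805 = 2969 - 2164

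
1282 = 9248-7966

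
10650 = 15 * 710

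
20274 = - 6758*( - 3)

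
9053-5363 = 3690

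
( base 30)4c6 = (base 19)aie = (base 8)7576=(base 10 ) 3966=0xF7E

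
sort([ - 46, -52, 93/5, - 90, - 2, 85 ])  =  [ - 90, -52, - 46,-2, 93/5, 85 ]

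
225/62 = 3 + 39/62 = 3.63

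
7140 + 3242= 10382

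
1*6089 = 6089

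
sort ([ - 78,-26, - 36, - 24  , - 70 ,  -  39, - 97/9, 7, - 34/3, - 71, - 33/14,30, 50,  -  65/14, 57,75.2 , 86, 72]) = [ - 78,  -  71, - 70,- 39, - 36, - 26,  -  24, - 34/3,-97/9,-65/14 , -33/14 , 7 , 30, 50  ,  57,72, 75.2, 86] 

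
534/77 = 6 + 72/77 = 6.94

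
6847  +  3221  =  10068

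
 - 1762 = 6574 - 8336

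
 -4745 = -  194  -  4551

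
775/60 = 155/12 =12.92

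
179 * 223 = 39917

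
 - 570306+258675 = - 311631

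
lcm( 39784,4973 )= 39784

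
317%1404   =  317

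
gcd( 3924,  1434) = 6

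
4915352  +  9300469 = 14215821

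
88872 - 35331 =53541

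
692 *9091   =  6290972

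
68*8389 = 570452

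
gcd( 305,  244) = 61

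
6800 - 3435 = 3365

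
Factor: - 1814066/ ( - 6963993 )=2^1*3^( - 2)  *  29^1*31277^1 * 773777^(  -  1 ) 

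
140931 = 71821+69110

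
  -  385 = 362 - 747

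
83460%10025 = 3260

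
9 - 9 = 0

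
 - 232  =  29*( - 8) 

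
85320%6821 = 3468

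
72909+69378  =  142287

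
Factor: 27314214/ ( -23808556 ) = -13657107/11904278=- 2^(-1) * 3^1*37^1*61^1*1481^(-1) * 2017^1*4019^( - 1)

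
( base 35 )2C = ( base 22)3g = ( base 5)312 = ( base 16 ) 52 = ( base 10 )82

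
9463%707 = 272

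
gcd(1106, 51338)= 14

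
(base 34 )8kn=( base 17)2076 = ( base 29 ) bo4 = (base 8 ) 23337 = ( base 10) 9951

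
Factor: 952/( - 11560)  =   - 5^(-1)*7^1*17^( - 1 ) = - 7/85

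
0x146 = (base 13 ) 1C1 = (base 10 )326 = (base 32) a6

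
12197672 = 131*93112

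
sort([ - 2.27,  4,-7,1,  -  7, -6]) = [-7,-7, - 6 , - 2.27,  1,4]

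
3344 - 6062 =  - 2718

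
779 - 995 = -216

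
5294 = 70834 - 65540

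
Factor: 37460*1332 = 49896720 = 2^4*3^2*5^1*37^1 * 1873^1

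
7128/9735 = 216/295 = 0.73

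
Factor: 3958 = 2^1*1979^1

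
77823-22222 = 55601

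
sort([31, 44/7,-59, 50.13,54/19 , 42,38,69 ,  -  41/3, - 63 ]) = [-63, - 59 , - 41/3,54/19,44/7,  31,38,  42,50.13 , 69 ] 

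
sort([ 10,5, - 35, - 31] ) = [ -35, - 31,5,10]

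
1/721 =1/721 =0.00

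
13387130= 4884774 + 8502356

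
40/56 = 5/7 =0.71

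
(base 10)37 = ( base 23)1e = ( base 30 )17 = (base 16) 25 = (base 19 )1I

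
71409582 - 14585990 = 56823592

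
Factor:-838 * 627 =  - 525426 = -  2^1 * 3^1 * 11^1 * 19^1*419^1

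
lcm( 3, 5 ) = 15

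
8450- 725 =7725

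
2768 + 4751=7519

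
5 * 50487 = 252435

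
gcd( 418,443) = 1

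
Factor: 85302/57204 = 677/454 = 2^(-1 )*227^( - 1)* 677^1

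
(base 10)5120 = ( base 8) 12000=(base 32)500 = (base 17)10C3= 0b1010000000000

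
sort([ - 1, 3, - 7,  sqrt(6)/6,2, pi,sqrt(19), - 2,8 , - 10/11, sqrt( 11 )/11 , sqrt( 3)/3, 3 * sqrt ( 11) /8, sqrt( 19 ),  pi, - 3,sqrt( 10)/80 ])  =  [ - 7, - 3, - 2, - 1 , - 10/11,sqrt( 10 )/80,  sqrt(11 ) /11, sqrt ( 6)/6, sqrt ( 3 )/3, 3 * sqrt( 11 ) /8,  2,3, pi,  pi,sqrt( 19),sqrt(19), 8 ] 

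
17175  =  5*3435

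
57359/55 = 57359/55 =1042.89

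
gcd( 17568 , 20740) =244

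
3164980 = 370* 8554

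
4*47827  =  191308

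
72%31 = 10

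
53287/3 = 53287/3 = 17762.33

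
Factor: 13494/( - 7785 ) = -2^1*3^( - 1)*5^( - 1) * 13^1 = - 26/15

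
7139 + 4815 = 11954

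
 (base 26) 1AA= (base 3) 1022001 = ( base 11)790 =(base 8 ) 1662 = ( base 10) 946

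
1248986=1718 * 727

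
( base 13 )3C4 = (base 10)667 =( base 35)j2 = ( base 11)557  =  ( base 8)1233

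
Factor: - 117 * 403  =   - 3^2*13^2*31^1 = - 47151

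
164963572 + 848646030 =1013609602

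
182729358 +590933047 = 773662405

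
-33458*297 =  - 9937026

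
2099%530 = 509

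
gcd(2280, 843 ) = 3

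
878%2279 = 878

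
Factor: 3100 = 2^2 *5^2  *  31^1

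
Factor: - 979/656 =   -  2^(-4)*11^1*41^(-1 )*89^1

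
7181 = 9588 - 2407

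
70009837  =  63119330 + 6890507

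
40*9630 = 385200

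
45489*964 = 43851396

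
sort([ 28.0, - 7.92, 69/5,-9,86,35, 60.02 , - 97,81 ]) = [ - 97, - 9 ,-7.92,69/5, 28.0, 35,60.02 , 81,86] 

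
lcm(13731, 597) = 13731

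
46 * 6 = 276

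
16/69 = 16/69=0.23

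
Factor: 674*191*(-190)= - 24459460 =- 2^2*5^1 * 19^1 * 191^1*337^1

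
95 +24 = 119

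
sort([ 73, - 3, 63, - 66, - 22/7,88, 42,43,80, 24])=[ - 66, - 22/7, - 3, 24,  42,43, 63,73,80, 88 ]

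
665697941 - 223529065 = 442168876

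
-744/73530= -1 + 12131/12255 = - 0.01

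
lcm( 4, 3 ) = 12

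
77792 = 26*2992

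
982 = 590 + 392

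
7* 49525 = 346675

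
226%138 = 88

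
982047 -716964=265083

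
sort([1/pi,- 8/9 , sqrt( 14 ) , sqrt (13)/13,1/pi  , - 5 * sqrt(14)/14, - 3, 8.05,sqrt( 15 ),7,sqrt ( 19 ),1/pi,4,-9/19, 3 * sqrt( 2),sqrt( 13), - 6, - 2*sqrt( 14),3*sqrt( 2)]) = [ - 2*sqrt( 14 ), - 6, - 3, - 5 * sqrt( 14) /14, - 8/9, - 9/19,  sqrt( 13)/13,1/pi, 1/pi,1/pi , sqrt( 13 ),sqrt( 14 ),sqrt(15),4,3*sqrt( 2),3 * sqrt( 2),sqrt( 19), 7, 8.05 ]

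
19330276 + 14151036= 33481312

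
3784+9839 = 13623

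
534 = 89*6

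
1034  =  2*517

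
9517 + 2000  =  11517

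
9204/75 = 122  +  18/25  =  122.72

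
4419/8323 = 4419/8323= 0.53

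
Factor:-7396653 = -3^1*11^1*29^1 * 59^1*131^1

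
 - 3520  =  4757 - 8277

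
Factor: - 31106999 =-7^1*11^1*127^1*3181^1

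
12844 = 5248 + 7596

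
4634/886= 5 + 102/443=5.23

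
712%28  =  12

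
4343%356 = 71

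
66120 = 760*87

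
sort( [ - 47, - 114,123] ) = [ - 114, - 47, 123 ] 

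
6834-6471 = 363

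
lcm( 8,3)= 24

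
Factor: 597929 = 597929^1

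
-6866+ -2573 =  - 9439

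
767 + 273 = 1040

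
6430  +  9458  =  15888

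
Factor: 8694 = 2^1*3^3*7^1*23^1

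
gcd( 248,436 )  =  4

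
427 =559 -132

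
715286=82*8723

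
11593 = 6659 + 4934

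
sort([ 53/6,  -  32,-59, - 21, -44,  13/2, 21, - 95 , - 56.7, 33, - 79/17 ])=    [ - 95,  -  59, - 56.7,-44, - 32 ,-21, - 79/17,13/2, 53/6,21,33] 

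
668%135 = 128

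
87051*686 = 59716986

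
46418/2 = 23209 = 23209.00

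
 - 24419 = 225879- 250298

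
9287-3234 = 6053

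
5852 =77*76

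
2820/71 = 2820/71=39.72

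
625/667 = 625/667= 0.94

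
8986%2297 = 2095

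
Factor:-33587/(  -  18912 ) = 2^( - 5)*3^ ( - 1)*197^( - 1)*33587^1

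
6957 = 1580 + 5377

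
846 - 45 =801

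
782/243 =782/243= 3.22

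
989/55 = 17 + 54/55=17.98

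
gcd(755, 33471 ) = 1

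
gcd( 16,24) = 8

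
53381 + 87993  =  141374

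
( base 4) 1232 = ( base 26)46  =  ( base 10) 110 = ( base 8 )156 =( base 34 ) 38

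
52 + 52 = 104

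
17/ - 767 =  - 1+750/767=-0.02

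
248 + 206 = 454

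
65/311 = 65/311 = 0.21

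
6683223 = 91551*73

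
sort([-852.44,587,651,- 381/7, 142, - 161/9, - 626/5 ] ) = [ - 852.44, - 626/5, - 381/7  , - 161/9,142, 587,651]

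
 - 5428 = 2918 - 8346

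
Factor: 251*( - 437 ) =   -  109687 =- 19^1 * 23^1 * 251^1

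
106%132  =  106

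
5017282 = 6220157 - 1202875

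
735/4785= 49/319 = 0.15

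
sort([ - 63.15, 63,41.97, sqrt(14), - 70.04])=[ - 70.04,-63.15, sqrt(14),41.97,63 ] 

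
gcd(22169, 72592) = 1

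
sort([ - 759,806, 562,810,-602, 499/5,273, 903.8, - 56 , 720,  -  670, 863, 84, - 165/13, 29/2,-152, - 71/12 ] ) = [ - 759, - 670,  -  602,- 152,  -  56, - 165/13, - 71/12, 29/2, 84, 499/5, 273, 562,720, 806,810, 863,903.8] 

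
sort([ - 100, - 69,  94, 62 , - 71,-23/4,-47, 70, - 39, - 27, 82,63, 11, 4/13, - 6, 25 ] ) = [ - 100, - 71, - 69 , - 47, - 39, - 27, - 6, - 23/4, 4/13,11,25,  62,63,  70,82,  94]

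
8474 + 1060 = 9534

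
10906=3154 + 7752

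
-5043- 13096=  -18139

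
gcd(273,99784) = 1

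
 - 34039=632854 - 666893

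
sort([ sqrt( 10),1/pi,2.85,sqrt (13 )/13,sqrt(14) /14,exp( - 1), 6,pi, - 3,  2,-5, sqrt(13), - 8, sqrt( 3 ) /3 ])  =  [-8, - 5, - 3,  sqrt(14)/14, sqrt( 13 )/13,1/pi, exp ( - 1 ), sqrt(3)/3,2, 2.85,pi,sqrt( 10), sqrt( 13 ),6]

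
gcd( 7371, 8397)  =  27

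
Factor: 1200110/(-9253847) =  - 2^1*5^1*120011^1 * 9253847^( - 1 ) 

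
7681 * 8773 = 67385413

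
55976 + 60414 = 116390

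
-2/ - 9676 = 1/4838 = 0.00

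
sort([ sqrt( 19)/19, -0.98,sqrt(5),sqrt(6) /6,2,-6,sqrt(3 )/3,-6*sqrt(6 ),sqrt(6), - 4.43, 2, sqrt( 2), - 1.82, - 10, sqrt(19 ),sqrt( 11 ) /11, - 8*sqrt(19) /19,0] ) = [ - 6*sqrt(6), -10, - 6,-4.43 , -8*sqrt(19)/19,  -  1.82, - 0.98,0,sqrt( 19)/19, sqrt( 11)/11,sqrt(6)/6, sqrt( 3 )/3,sqrt (2 ),2, 2,sqrt(5),sqrt( 6 ), sqrt( 19)]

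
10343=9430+913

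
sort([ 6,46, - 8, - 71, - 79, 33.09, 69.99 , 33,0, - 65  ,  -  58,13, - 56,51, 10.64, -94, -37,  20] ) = [ - 94, - 79, - 71, - 65,- 58, - 56, - 37, -8,0 , 6, 10.64,13,20,  33,33.09,46,51,69.99] 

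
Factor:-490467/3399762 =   -  2^( - 1)*59^1*163^1*33331^(-1) = -9617/66662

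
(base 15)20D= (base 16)1cf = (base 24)J7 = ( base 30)fd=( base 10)463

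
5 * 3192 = 15960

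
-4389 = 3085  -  7474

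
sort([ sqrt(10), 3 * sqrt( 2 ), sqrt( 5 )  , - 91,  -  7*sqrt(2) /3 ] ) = [-91, - 7*sqrt( 2)/3, sqrt( 5), sqrt(10 ), 3*sqrt( 2) ]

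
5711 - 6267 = -556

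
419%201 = 17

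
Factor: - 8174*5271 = -2^1*3^1*7^1* 61^1 * 67^1*251^1 = - 43085154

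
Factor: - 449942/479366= - 367/391 = -17^( - 1 ) * 23^(-1)*367^1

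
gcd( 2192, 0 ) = 2192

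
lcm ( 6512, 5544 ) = 410256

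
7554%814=228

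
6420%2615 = 1190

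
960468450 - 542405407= 418063043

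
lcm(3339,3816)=26712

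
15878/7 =15878/7=2268.29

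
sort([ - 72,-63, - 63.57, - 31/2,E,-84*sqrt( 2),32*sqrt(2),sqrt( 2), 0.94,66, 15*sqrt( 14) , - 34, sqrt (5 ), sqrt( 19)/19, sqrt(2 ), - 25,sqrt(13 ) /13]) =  [ - 84*sqrt( 2 ), - 72, - 63.57,-63,-34, - 25, - 31/2,sqrt(19)/19, sqrt(13) /13 , 0.94,sqrt(2),sqrt( 2 ), sqrt(5), E,32 * sqrt(2),15 *sqrt( 14 ),66]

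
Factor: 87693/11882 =2^( - 1 )*3^1*13^(- 1)*457^( - 1)*29231^1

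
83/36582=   83/36582 = 0.00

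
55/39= 1  +  16/39 = 1.41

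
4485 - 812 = 3673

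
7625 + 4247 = 11872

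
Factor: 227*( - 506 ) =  - 2^1*11^1*23^1*227^1 = -114862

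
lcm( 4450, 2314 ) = 57850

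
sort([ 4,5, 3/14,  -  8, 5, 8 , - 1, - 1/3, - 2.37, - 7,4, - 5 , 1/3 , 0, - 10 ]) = [ - 10,-8, - 7, - 5,  -  2.37, - 1, - 1/3, 0,3/14,1/3,4,4 , 5,5,8]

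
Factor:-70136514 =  - 2^1 * 3^2*7^1 *556639^1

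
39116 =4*9779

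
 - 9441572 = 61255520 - 70697092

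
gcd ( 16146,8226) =18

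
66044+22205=88249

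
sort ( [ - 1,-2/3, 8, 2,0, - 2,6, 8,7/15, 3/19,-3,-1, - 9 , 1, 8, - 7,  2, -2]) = [ - 9,-7,  -  3 , - 2 ,-2,-1,-1,-2/3,0,3/19, 7/15, 1, 2,2,6,8  ,  8,8] 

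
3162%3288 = 3162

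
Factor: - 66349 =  - 43^1*1543^1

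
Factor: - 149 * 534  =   - 2^1*3^1*89^1*149^1 = -79566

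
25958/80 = 324+19/40 = 324.48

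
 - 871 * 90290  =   - 78642590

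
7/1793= 7/1793 = 0.00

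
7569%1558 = 1337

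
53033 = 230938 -177905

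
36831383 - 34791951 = 2039432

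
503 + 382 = 885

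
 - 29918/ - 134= 14959/67 = 223.27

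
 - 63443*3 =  - 190329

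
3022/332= 1511/166 = 9.10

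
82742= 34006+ 48736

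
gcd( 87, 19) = 1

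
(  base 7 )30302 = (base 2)1110010111000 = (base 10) 7352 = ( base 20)i7c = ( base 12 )4308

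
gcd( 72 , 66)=6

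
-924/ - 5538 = 154/923 = 0.17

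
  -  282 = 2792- 3074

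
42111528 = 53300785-11189257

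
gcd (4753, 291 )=97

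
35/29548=35/29548 =0.00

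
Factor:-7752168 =-2^3*3^2*67^1*1607^1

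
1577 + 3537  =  5114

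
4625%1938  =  749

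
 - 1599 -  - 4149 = 2550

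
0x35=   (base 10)53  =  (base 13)41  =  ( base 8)65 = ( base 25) 23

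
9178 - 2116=7062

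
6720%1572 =432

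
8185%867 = 382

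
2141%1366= 775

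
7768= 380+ 7388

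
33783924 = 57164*591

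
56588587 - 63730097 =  - 7141510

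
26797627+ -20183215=6614412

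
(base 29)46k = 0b110111100110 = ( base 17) C55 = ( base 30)3si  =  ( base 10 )3558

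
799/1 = 799 =799.00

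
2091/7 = 2091/7 = 298.71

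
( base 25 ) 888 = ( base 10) 5208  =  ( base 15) 1823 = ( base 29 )65H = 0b1010001011000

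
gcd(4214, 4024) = 2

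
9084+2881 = 11965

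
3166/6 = 527  +  2/3 = 527.67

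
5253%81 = 69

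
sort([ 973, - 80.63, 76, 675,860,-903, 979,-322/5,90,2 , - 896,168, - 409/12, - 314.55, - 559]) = [ - 903 , - 896,-559, - 314.55,-80.63, - 322/5 , - 409/12,  2, 76,90, 168,675,860, 973, 979]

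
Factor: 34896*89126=2^5*3^1*727^1*44563^1 = 3110140896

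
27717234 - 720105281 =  - 692388047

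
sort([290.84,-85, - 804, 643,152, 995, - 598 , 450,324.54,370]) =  [ - 804, - 598,- 85,152,290.84,324.54, 370 , 450,643,  995] 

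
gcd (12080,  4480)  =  80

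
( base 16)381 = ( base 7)2421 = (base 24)1d9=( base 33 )R6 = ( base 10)897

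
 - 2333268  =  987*( - 2364)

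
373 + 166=539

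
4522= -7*( - 646 )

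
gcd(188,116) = 4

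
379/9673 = 379/9673 = 0.04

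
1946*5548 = 10796408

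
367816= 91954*4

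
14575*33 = 480975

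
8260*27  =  223020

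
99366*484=48093144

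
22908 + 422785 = 445693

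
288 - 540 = - 252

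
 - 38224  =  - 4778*8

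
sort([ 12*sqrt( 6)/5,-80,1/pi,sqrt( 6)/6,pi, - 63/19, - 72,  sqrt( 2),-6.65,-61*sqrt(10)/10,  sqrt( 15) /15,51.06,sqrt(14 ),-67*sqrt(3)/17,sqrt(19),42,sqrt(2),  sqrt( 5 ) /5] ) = [ - 80, - 72, - 61 * sqrt( 10)/10,-67*sqrt( 3 ) /17, - 6.65, - 63/19 , sqrt( 15)/15, 1/pi,sqrt( 6) /6, sqrt( 5 )/5,sqrt( 2), sqrt ( 2 ),pi,sqrt(14),  sqrt( 19),12*sqrt(6) /5,42,  51.06 ] 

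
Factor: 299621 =7^1*23^1*1861^1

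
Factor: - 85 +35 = - 2^1*5^2 = - 50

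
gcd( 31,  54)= 1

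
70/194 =35/97 = 0.36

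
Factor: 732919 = 11^1*66629^1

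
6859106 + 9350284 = 16209390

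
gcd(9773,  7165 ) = 1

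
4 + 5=9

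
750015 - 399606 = 350409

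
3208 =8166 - 4958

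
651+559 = 1210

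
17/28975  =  17/28975 = 0.00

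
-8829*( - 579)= 5111991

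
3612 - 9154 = -5542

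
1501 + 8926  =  10427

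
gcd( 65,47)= 1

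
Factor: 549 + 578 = 7^2  *  23^1 = 1127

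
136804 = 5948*23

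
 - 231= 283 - 514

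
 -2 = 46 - 48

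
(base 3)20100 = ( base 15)b6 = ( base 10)171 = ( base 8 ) 253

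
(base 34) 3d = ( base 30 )3p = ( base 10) 115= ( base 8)163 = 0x73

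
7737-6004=1733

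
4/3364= 1/841 = 0.00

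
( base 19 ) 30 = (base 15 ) 3C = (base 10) 57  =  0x39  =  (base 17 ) 36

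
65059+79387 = 144446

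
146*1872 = 273312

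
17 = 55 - 38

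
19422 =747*26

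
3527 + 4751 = 8278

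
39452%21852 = 17600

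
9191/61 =150+41/61 = 150.67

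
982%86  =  36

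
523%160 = 43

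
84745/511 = 84745/511 = 165.84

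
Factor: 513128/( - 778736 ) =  - 2^( - 1 )*7^2 * 11^1*409^( - 1) = - 539/818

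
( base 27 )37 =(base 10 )88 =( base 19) 4C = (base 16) 58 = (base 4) 1120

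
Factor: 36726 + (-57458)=-20732=-2^2*71^1*73^1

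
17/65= 17/65=0.26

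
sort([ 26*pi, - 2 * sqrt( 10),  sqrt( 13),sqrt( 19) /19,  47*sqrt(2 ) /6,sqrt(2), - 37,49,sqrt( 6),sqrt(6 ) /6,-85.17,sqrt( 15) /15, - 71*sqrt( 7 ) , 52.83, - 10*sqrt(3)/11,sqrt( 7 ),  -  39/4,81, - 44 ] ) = [-71*sqrt( 7), - 85.17,-44 , - 37, - 39/4, - 2 *sqrt (10),-10*sqrt( 3) /11, sqrt( 19)/19,sqrt( 15 ) /15,  sqrt ( 6)/6, sqrt( 2),sqrt(6),  sqrt(7),  sqrt(13),47*sqrt(2 )/6, 49,52.83,81,26*  pi ]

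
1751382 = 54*32433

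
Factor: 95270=2^1*5^1*7^1 * 1361^1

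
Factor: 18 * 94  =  1692= 2^2*3^2*47^1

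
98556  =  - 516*( - 191 )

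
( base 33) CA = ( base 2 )110010110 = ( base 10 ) 406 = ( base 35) BL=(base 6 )1514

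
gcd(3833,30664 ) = 3833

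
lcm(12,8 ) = 24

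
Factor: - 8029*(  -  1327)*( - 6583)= -7^1*29^1*31^1*37^1*227^1*1327^1 = - 70138461589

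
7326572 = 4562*1606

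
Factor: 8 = 2^3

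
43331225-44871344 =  - 1540119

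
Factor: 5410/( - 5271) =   -  2^1*3^( - 1 )*5^1 * 7^( - 1 )*251^( - 1 )*541^1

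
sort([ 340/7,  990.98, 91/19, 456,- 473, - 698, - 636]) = [ - 698,-636, - 473, 91/19 , 340/7,456, 990.98] 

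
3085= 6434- 3349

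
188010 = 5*37602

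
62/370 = 31/185=0.17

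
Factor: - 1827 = -3^2*7^1*29^1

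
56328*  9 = 506952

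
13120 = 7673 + 5447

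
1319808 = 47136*28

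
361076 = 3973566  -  3612490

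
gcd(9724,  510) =34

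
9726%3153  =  267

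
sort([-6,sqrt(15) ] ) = [  -  6,  sqrt(15 ) ] 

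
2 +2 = 4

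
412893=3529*117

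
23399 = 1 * 23399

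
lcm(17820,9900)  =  89100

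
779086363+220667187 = 999753550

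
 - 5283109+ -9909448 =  - 15192557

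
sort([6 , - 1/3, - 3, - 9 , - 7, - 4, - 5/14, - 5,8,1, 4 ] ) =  [-9, - 7, - 5, - 4, - 3,- 5/14, - 1/3, 1 , 4,6,8 ] 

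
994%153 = 76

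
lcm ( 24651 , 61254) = 2021382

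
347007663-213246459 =133761204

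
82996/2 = 41498  =  41498.00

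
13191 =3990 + 9201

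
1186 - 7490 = -6304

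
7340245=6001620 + 1338625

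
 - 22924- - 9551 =-13373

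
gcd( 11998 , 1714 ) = 1714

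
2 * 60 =120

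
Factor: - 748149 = - 3^1*249383^1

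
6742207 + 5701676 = 12443883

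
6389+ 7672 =14061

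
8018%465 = 113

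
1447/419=3 + 190/419 = 3.45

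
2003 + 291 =2294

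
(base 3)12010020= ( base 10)3732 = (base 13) 1911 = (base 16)e94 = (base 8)7224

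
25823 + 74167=99990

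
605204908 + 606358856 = 1211563764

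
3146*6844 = 21531224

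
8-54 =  - 46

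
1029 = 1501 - 472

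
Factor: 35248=2^4*2203^1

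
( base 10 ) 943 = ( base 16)3af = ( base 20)273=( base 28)15J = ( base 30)11d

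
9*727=6543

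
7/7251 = 7/7251=   0.00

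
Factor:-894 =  - 2^1*3^1* 149^1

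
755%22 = 7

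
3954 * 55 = 217470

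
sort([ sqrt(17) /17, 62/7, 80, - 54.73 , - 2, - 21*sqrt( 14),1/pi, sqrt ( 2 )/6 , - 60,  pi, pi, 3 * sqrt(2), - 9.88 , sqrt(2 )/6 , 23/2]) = [ - 21*sqrt( 14),-60, - 54.73, - 9.88, - 2,sqrt(2) /6,  sqrt( 2 )/6,  sqrt( 17) /17, 1/pi,pi, pi,  3*sqrt( 2 ),  62/7,23/2,80]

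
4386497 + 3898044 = 8284541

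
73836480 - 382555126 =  - 308718646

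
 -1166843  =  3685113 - 4851956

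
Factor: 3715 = 5^1 * 743^1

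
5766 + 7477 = 13243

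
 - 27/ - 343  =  27/343 = 0.08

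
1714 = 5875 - 4161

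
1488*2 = 2976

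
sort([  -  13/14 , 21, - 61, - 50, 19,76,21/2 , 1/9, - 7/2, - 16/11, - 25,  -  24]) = [ - 61, - 50, - 25,-24, - 7/2,  -  16/11, - 13/14,1/9,  21/2,19,21,76]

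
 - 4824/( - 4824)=1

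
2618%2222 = 396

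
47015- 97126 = -50111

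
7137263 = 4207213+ 2930050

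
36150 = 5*7230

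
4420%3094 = 1326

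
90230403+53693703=143924106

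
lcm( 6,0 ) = 0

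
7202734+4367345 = 11570079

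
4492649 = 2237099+2255550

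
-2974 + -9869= -12843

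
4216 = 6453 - 2237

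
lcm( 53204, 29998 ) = 2819812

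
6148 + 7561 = 13709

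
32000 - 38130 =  - 6130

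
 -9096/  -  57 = 159 + 11/19 = 159.58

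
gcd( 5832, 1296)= 648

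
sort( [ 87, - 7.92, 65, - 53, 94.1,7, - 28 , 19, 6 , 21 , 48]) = [ - 53, - 28 , - 7.92,6,  7,19,21, 48, 65, 87, 94.1 ] 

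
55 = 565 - 510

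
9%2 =1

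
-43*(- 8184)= 351912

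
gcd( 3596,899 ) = 899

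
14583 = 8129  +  6454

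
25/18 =1 + 7/18 = 1.39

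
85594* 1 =85594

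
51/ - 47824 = -51/47824 = -0.00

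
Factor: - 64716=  - 2^2*3^1*5393^1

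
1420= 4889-3469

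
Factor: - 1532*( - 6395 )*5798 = 2^3*5^1*13^1*223^1*383^1 *1279^1 = 56803817720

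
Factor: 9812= 2^2 * 11^1*223^1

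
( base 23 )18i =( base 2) 1011011011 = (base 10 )731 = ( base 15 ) 33B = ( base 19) 209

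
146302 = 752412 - 606110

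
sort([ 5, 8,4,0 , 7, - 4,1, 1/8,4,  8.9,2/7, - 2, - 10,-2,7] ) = [ - 10, - 4 , - 2, - 2, 0,1/8, 2/7,  1,4 , 4,5,7, 7,8, 8.9] 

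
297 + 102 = 399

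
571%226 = 119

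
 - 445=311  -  756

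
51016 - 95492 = - 44476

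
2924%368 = 348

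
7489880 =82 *91340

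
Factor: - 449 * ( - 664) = 298136 = 2^3*83^1*449^1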